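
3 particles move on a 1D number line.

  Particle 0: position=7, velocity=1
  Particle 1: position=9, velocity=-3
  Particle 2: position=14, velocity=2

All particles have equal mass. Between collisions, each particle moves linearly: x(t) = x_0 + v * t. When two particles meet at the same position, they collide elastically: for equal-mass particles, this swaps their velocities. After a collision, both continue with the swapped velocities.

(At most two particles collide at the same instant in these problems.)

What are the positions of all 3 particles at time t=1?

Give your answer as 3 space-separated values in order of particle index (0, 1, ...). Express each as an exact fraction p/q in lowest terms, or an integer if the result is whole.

Collision at t=1/2: particles 0 and 1 swap velocities; positions: p0=15/2 p1=15/2 p2=15; velocities now: v0=-3 v1=1 v2=2
Advance to t=1 (no further collisions before then); velocities: v0=-3 v1=1 v2=2; positions = 6 8 16

Answer: 6 8 16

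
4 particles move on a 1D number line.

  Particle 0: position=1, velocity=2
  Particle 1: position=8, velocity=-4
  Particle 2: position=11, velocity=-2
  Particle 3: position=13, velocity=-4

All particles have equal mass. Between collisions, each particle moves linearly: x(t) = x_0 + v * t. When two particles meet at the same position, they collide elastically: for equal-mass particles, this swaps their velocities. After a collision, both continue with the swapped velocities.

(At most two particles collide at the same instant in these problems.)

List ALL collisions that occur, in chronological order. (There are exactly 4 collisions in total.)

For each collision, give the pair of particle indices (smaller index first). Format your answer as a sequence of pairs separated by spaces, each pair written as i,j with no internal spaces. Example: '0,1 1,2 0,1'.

Collision at t=1: particles 2 and 3 swap velocities; positions: p0=3 p1=4 p2=9 p3=9; velocities now: v0=2 v1=-4 v2=-4 v3=-2
Collision at t=7/6: particles 0 and 1 swap velocities; positions: p0=10/3 p1=10/3 p2=25/3 p3=26/3; velocities now: v0=-4 v1=2 v2=-4 v3=-2
Collision at t=2: particles 1 and 2 swap velocities; positions: p0=0 p1=5 p2=5 p3=7; velocities now: v0=-4 v1=-4 v2=2 v3=-2
Collision at t=5/2: particles 2 and 3 swap velocities; positions: p0=-2 p1=3 p2=6 p3=6; velocities now: v0=-4 v1=-4 v2=-2 v3=2

Answer: 2,3 0,1 1,2 2,3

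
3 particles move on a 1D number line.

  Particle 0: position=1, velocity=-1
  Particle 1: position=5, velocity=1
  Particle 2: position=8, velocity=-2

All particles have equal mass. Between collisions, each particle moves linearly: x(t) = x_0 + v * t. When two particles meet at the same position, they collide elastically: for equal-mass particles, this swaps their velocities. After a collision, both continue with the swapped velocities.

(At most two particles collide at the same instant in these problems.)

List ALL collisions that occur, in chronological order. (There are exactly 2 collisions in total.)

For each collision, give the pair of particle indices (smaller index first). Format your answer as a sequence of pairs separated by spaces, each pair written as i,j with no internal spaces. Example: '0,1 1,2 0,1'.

Collision at t=1: particles 1 and 2 swap velocities; positions: p0=0 p1=6 p2=6; velocities now: v0=-1 v1=-2 v2=1
Collision at t=7: particles 0 and 1 swap velocities; positions: p0=-6 p1=-6 p2=12; velocities now: v0=-2 v1=-1 v2=1

Answer: 1,2 0,1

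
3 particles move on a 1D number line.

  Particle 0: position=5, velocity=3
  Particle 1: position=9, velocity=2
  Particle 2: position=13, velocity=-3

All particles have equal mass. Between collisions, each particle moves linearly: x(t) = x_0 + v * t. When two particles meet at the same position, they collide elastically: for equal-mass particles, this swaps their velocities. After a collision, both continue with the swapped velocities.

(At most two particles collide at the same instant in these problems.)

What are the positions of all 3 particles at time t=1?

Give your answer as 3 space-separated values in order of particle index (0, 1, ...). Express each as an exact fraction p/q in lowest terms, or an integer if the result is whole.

Collision at t=4/5: particles 1 and 2 swap velocities; positions: p0=37/5 p1=53/5 p2=53/5; velocities now: v0=3 v1=-3 v2=2
Advance to t=1 (no further collisions before then); velocities: v0=3 v1=-3 v2=2; positions = 8 10 11

Answer: 8 10 11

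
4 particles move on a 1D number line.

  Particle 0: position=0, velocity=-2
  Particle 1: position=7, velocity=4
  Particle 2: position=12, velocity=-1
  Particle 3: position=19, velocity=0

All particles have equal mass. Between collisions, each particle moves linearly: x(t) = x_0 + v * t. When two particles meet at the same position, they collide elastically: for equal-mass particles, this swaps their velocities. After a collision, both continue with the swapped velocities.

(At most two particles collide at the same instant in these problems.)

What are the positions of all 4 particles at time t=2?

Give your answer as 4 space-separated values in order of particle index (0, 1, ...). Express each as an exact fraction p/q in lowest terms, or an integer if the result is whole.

Collision at t=1: particles 1 and 2 swap velocities; positions: p0=-2 p1=11 p2=11 p3=19; velocities now: v0=-2 v1=-1 v2=4 v3=0
Advance to t=2 (no further collisions before then); velocities: v0=-2 v1=-1 v2=4 v3=0; positions = -4 10 15 19

Answer: -4 10 15 19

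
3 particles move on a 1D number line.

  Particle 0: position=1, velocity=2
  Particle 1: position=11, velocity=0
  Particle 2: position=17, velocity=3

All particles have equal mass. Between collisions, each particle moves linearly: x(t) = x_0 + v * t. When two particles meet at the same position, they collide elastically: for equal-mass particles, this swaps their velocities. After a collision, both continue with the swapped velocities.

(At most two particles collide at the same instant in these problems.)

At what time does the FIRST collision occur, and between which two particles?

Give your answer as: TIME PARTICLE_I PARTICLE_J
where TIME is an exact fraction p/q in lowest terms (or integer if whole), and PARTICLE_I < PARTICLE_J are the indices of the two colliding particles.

Pair (0,1): pos 1,11 vel 2,0 -> gap=10, closing at 2/unit, collide at t=5
Pair (1,2): pos 11,17 vel 0,3 -> not approaching (rel speed -3 <= 0)
Earliest collision: t=5 between 0 and 1

Answer: 5 0 1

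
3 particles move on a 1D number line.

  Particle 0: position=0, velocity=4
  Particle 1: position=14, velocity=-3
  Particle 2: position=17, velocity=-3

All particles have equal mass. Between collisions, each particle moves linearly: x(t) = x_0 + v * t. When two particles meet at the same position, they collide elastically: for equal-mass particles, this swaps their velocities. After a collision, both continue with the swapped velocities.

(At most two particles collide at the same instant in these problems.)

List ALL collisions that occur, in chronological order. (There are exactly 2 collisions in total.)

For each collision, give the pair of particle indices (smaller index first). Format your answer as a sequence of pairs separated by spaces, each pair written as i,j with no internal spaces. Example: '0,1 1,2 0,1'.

Collision at t=2: particles 0 and 1 swap velocities; positions: p0=8 p1=8 p2=11; velocities now: v0=-3 v1=4 v2=-3
Collision at t=17/7: particles 1 and 2 swap velocities; positions: p0=47/7 p1=68/7 p2=68/7; velocities now: v0=-3 v1=-3 v2=4

Answer: 0,1 1,2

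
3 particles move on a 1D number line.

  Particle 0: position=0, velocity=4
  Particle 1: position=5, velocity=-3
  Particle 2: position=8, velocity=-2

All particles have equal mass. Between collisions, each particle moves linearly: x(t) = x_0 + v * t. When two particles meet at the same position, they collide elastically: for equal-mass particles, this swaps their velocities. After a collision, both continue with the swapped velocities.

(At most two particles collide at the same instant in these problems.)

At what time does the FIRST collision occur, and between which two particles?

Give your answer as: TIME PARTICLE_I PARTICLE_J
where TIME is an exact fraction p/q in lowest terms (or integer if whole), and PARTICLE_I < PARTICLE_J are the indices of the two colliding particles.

Answer: 5/7 0 1

Derivation:
Pair (0,1): pos 0,5 vel 4,-3 -> gap=5, closing at 7/unit, collide at t=5/7
Pair (1,2): pos 5,8 vel -3,-2 -> not approaching (rel speed -1 <= 0)
Earliest collision: t=5/7 between 0 and 1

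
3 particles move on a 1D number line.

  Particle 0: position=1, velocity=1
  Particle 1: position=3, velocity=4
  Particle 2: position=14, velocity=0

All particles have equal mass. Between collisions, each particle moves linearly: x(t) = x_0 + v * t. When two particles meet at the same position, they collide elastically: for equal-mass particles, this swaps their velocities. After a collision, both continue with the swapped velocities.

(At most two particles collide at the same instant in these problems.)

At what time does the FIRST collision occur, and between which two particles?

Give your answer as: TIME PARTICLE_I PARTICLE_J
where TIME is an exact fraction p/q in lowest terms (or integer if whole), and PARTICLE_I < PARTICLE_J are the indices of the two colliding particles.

Pair (0,1): pos 1,3 vel 1,4 -> not approaching (rel speed -3 <= 0)
Pair (1,2): pos 3,14 vel 4,0 -> gap=11, closing at 4/unit, collide at t=11/4
Earliest collision: t=11/4 between 1 and 2

Answer: 11/4 1 2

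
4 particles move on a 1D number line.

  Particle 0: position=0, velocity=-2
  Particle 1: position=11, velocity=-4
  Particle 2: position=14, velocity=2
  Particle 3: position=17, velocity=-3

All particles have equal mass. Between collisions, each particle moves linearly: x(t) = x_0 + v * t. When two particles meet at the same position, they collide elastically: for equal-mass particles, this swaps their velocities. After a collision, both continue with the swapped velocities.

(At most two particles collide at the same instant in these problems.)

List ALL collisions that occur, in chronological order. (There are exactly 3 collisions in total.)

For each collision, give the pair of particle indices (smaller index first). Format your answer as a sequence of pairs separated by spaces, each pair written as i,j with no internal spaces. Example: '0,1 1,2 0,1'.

Collision at t=3/5: particles 2 and 3 swap velocities; positions: p0=-6/5 p1=43/5 p2=76/5 p3=76/5; velocities now: v0=-2 v1=-4 v2=-3 v3=2
Collision at t=11/2: particles 0 and 1 swap velocities; positions: p0=-11 p1=-11 p2=1/2 p3=25; velocities now: v0=-4 v1=-2 v2=-3 v3=2
Collision at t=17: particles 1 and 2 swap velocities; positions: p0=-57 p1=-34 p2=-34 p3=48; velocities now: v0=-4 v1=-3 v2=-2 v3=2

Answer: 2,3 0,1 1,2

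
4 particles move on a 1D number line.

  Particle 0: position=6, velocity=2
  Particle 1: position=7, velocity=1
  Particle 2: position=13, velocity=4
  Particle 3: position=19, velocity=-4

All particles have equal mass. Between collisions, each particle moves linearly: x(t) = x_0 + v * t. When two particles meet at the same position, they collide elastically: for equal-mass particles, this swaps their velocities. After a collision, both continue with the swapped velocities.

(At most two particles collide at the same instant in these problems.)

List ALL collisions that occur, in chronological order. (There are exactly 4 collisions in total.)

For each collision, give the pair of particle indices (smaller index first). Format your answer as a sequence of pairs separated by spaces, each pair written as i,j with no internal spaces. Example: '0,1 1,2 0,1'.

Collision at t=3/4: particles 2 and 3 swap velocities; positions: p0=15/2 p1=31/4 p2=16 p3=16; velocities now: v0=2 v1=1 v2=-4 v3=4
Collision at t=1: particles 0 and 1 swap velocities; positions: p0=8 p1=8 p2=15 p3=17; velocities now: v0=1 v1=2 v2=-4 v3=4
Collision at t=13/6: particles 1 and 2 swap velocities; positions: p0=55/6 p1=31/3 p2=31/3 p3=65/3; velocities now: v0=1 v1=-4 v2=2 v3=4
Collision at t=12/5: particles 0 and 1 swap velocities; positions: p0=47/5 p1=47/5 p2=54/5 p3=113/5; velocities now: v0=-4 v1=1 v2=2 v3=4

Answer: 2,3 0,1 1,2 0,1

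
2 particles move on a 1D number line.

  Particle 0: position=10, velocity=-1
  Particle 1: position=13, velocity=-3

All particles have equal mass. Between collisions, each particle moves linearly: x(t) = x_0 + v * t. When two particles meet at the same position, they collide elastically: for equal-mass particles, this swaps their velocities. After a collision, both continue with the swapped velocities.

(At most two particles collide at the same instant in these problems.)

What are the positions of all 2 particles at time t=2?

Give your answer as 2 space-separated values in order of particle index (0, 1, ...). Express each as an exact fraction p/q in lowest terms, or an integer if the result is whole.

Answer: 7 8

Derivation:
Collision at t=3/2: particles 0 and 1 swap velocities; positions: p0=17/2 p1=17/2; velocities now: v0=-3 v1=-1
Advance to t=2 (no further collisions before then); velocities: v0=-3 v1=-1; positions = 7 8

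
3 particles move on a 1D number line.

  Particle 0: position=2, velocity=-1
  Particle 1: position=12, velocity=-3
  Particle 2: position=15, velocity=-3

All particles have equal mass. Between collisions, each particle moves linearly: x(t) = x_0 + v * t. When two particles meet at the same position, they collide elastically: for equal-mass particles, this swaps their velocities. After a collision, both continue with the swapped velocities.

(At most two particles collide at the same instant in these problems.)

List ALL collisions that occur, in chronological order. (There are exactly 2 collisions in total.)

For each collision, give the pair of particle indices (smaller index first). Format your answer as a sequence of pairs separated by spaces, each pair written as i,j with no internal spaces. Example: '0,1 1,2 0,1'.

Collision at t=5: particles 0 and 1 swap velocities; positions: p0=-3 p1=-3 p2=0; velocities now: v0=-3 v1=-1 v2=-3
Collision at t=13/2: particles 1 and 2 swap velocities; positions: p0=-15/2 p1=-9/2 p2=-9/2; velocities now: v0=-3 v1=-3 v2=-1

Answer: 0,1 1,2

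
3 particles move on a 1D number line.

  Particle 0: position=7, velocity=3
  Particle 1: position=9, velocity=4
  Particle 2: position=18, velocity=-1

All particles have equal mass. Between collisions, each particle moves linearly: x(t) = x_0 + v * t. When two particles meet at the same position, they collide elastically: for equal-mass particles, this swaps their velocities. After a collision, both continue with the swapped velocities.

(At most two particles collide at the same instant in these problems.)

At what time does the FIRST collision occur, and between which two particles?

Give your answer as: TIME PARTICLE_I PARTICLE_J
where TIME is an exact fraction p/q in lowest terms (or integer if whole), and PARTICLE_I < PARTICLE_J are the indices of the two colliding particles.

Answer: 9/5 1 2

Derivation:
Pair (0,1): pos 7,9 vel 3,4 -> not approaching (rel speed -1 <= 0)
Pair (1,2): pos 9,18 vel 4,-1 -> gap=9, closing at 5/unit, collide at t=9/5
Earliest collision: t=9/5 between 1 and 2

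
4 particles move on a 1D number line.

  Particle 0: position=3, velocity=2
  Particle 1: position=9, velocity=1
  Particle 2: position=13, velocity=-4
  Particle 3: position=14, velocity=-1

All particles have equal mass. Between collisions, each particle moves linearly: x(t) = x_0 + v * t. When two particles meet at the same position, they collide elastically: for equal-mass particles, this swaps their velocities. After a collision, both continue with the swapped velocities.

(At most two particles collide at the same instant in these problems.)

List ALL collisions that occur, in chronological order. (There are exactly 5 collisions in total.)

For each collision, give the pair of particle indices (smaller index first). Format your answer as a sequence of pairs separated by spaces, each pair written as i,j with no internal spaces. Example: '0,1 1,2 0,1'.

Answer: 1,2 0,1 2,3 1,2 2,3

Derivation:
Collision at t=4/5: particles 1 and 2 swap velocities; positions: p0=23/5 p1=49/5 p2=49/5 p3=66/5; velocities now: v0=2 v1=-4 v2=1 v3=-1
Collision at t=5/3: particles 0 and 1 swap velocities; positions: p0=19/3 p1=19/3 p2=32/3 p3=37/3; velocities now: v0=-4 v1=2 v2=1 v3=-1
Collision at t=5/2: particles 2 and 3 swap velocities; positions: p0=3 p1=8 p2=23/2 p3=23/2; velocities now: v0=-4 v1=2 v2=-1 v3=1
Collision at t=11/3: particles 1 and 2 swap velocities; positions: p0=-5/3 p1=31/3 p2=31/3 p3=38/3; velocities now: v0=-4 v1=-1 v2=2 v3=1
Collision at t=6: particles 2 and 3 swap velocities; positions: p0=-11 p1=8 p2=15 p3=15; velocities now: v0=-4 v1=-1 v2=1 v3=2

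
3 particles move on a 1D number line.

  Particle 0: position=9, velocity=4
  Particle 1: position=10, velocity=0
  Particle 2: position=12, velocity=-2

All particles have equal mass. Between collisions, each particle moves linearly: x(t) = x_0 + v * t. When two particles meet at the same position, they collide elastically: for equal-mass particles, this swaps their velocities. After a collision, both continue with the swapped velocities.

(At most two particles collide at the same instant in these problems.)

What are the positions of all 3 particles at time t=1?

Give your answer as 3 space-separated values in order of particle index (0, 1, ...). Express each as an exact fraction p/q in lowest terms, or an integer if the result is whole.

Answer: 10 10 13

Derivation:
Collision at t=1/4: particles 0 and 1 swap velocities; positions: p0=10 p1=10 p2=23/2; velocities now: v0=0 v1=4 v2=-2
Collision at t=1/2: particles 1 and 2 swap velocities; positions: p0=10 p1=11 p2=11; velocities now: v0=0 v1=-2 v2=4
Collision at t=1: particles 0 and 1 swap velocities; positions: p0=10 p1=10 p2=13; velocities now: v0=-2 v1=0 v2=4
Advance to t=1 (no further collisions before then); velocities: v0=-2 v1=0 v2=4; positions = 10 10 13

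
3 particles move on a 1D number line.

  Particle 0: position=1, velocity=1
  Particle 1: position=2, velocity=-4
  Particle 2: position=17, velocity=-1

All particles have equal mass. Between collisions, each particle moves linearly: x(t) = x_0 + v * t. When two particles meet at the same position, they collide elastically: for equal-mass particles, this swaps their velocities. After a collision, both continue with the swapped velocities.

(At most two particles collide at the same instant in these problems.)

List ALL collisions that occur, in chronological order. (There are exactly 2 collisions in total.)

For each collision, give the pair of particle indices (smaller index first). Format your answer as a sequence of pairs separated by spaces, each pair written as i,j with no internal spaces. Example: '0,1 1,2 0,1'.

Answer: 0,1 1,2

Derivation:
Collision at t=1/5: particles 0 and 1 swap velocities; positions: p0=6/5 p1=6/5 p2=84/5; velocities now: v0=-4 v1=1 v2=-1
Collision at t=8: particles 1 and 2 swap velocities; positions: p0=-30 p1=9 p2=9; velocities now: v0=-4 v1=-1 v2=1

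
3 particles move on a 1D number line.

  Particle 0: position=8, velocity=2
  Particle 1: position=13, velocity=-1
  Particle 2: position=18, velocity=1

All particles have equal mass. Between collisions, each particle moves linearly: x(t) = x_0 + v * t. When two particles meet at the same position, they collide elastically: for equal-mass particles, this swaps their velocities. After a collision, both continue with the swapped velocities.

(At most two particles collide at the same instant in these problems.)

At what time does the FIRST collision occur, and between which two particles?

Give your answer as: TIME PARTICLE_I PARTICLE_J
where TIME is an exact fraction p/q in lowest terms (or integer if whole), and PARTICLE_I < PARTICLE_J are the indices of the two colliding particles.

Answer: 5/3 0 1

Derivation:
Pair (0,1): pos 8,13 vel 2,-1 -> gap=5, closing at 3/unit, collide at t=5/3
Pair (1,2): pos 13,18 vel -1,1 -> not approaching (rel speed -2 <= 0)
Earliest collision: t=5/3 between 0 and 1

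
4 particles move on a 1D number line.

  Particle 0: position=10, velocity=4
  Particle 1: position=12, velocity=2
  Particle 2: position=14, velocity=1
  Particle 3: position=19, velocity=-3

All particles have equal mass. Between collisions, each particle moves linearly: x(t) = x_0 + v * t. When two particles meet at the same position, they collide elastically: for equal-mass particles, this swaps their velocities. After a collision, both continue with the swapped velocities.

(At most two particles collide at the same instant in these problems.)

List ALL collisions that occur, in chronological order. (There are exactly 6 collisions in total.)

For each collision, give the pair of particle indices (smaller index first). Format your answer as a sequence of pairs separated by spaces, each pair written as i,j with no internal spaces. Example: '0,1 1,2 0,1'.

Answer: 0,1 2,3 1,2 2,3 0,1 1,2

Derivation:
Collision at t=1: particles 0 and 1 swap velocities; positions: p0=14 p1=14 p2=15 p3=16; velocities now: v0=2 v1=4 v2=1 v3=-3
Collision at t=5/4: particles 2 and 3 swap velocities; positions: p0=29/2 p1=15 p2=61/4 p3=61/4; velocities now: v0=2 v1=4 v2=-3 v3=1
Collision at t=9/7: particles 1 and 2 swap velocities; positions: p0=102/7 p1=106/7 p2=106/7 p3=107/7; velocities now: v0=2 v1=-3 v2=4 v3=1
Collision at t=4/3: particles 2 and 3 swap velocities; positions: p0=44/3 p1=15 p2=46/3 p3=46/3; velocities now: v0=2 v1=-3 v2=1 v3=4
Collision at t=7/5: particles 0 and 1 swap velocities; positions: p0=74/5 p1=74/5 p2=77/5 p3=78/5; velocities now: v0=-3 v1=2 v2=1 v3=4
Collision at t=2: particles 1 and 2 swap velocities; positions: p0=13 p1=16 p2=16 p3=18; velocities now: v0=-3 v1=1 v2=2 v3=4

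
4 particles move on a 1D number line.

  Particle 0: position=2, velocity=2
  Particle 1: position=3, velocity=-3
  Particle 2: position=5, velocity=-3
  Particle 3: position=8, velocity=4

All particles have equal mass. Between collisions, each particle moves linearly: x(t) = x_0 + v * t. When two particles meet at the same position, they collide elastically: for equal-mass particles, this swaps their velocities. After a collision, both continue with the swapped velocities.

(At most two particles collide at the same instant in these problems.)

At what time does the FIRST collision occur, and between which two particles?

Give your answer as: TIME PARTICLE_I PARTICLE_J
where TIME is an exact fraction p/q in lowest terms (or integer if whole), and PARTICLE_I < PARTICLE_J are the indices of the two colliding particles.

Answer: 1/5 0 1

Derivation:
Pair (0,1): pos 2,3 vel 2,-3 -> gap=1, closing at 5/unit, collide at t=1/5
Pair (1,2): pos 3,5 vel -3,-3 -> not approaching (rel speed 0 <= 0)
Pair (2,3): pos 5,8 vel -3,4 -> not approaching (rel speed -7 <= 0)
Earliest collision: t=1/5 between 0 and 1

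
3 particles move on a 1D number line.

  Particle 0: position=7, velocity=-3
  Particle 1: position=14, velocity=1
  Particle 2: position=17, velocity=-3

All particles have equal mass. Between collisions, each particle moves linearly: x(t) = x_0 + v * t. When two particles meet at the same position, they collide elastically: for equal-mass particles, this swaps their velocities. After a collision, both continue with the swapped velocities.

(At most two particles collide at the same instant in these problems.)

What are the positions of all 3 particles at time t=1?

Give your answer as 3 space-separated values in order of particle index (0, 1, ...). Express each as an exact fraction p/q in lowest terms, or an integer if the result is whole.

Answer: 4 14 15

Derivation:
Collision at t=3/4: particles 1 and 2 swap velocities; positions: p0=19/4 p1=59/4 p2=59/4; velocities now: v0=-3 v1=-3 v2=1
Advance to t=1 (no further collisions before then); velocities: v0=-3 v1=-3 v2=1; positions = 4 14 15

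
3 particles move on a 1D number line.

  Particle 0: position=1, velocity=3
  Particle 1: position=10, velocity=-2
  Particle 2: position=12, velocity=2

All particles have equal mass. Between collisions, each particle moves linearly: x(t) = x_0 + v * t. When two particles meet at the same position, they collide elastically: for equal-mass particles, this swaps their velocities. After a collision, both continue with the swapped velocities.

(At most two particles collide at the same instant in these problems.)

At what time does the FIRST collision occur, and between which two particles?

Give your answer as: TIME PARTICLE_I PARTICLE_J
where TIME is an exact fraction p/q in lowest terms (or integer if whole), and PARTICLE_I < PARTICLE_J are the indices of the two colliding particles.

Answer: 9/5 0 1

Derivation:
Pair (0,1): pos 1,10 vel 3,-2 -> gap=9, closing at 5/unit, collide at t=9/5
Pair (1,2): pos 10,12 vel -2,2 -> not approaching (rel speed -4 <= 0)
Earliest collision: t=9/5 between 0 and 1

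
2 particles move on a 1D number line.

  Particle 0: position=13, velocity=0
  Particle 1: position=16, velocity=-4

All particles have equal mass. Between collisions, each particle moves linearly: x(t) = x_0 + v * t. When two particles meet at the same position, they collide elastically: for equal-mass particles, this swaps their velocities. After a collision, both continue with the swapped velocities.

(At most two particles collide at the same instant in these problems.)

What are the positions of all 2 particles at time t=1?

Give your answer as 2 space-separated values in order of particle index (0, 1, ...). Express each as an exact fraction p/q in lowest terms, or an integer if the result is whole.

Answer: 12 13

Derivation:
Collision at t=3/4: particles 0 and 1 swap velocities; positions: p0=13 p1=13; velocities now: v0=-4 v1=0
Advance to t=1 (no further collisions before then); velocities: v0=-4 v1=0; positions = 12 13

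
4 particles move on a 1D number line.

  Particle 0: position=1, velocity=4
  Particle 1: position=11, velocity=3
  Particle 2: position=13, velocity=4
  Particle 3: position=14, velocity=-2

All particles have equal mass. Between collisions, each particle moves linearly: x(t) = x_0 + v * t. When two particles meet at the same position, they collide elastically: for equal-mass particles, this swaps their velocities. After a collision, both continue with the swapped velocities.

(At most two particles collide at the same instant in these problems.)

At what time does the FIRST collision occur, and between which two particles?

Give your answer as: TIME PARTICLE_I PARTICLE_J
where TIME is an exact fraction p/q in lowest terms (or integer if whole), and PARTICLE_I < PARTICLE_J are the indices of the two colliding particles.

Answer: 1/6 2 3

Derivation:
Pair (0,1): pos 1,11 vel 4,3 -> gap=10, closing at 1/unit, collide at t=10
Pair (1,2): pos 11,13 vel 3,4 -> not approaching (rel speed -1 <= 0)
Pair (2,3): pos 13,14 vel 4,-2 -> gap=1, closing at 6/unit, collide at t=1/6
Earliest collision: t=1/6 between 2 and 3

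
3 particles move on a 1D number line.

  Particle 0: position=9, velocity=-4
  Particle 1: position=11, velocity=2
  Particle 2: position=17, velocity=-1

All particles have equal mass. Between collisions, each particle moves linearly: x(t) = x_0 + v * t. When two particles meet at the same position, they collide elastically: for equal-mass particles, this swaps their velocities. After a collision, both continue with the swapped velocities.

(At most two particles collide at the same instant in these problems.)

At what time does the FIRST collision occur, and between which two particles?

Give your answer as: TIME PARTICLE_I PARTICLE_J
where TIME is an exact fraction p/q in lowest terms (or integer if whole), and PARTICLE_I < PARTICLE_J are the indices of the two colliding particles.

Answer: 2 1 2

Derivation:
Pair (0,1): pos 9,11 vel -4,2 -> not approaching (rel speed -6 <= 0)
Pair (1,2): pos 11,17 vel 2,-1 -> gap=6, closing at 3/unit, collide at t=2
Earliest collision: t=2 between 1 and 2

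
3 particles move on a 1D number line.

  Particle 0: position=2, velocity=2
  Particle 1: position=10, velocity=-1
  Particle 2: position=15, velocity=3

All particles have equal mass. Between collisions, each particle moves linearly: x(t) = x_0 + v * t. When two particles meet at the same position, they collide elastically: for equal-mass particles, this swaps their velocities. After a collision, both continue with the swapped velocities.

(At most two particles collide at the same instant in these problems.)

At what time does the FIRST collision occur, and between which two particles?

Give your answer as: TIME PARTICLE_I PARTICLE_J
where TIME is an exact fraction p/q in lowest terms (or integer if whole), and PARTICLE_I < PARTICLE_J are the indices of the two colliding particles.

Answer: 8/3 0 1

Derivation:
Pair (0,1): pos 2,10 vel 2,-1 -> gap=8, closing at 3/unit, collide at t=8/3
Pair (1,2): pos 10,15 vel -1,3 -> not approaching (rel speed -4 <= 0)
Earliest collision: t=8/3 between 0 and 1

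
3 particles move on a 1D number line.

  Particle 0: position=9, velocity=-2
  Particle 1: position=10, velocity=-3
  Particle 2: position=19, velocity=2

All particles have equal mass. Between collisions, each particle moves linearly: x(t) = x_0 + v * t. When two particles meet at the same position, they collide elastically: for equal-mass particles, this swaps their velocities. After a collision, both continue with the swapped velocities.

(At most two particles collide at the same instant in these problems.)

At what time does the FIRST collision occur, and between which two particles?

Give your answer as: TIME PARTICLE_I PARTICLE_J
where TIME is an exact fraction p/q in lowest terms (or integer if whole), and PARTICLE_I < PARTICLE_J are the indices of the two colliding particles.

Answer: 1 0 1

Derivation:
Pair (0,1): pos 9,10 vel -2,-3 -> gap=1, closing at 1/unit, collide at t=1
Pair (1,2): pos 10,19 vel -3,2 -> not approaching (rel speed -5 <= 0)
Earliest collision: t=1 between 0 and 1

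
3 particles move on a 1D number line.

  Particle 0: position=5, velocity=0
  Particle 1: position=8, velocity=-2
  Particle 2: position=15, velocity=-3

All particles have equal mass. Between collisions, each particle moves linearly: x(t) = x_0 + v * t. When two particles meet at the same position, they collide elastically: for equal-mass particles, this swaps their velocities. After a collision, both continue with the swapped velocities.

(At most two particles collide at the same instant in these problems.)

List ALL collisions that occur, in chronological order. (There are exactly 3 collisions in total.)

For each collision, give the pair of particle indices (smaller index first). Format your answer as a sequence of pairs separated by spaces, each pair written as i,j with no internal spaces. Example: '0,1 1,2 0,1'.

Collision at t=3/2: particles 0 and 1 swap velocities; positions: p0=5 p1=5 p2=21/2; velocities now: v0=-2 v1=0 v2=-3
Collision at t=10/3: particles 1 and 2 swap velocities; positions: p0=4/3 p1=5 p2=5; velocities now: v0=-2 v1=-3 v2=0
Collision at t=7: particles 0 and 1 swap velocities; positions: p0=-6 p1=-6 p2=5; velocities now: v0=-3 v1=-2 v2=0

Answer: 0,1 1,2 0,1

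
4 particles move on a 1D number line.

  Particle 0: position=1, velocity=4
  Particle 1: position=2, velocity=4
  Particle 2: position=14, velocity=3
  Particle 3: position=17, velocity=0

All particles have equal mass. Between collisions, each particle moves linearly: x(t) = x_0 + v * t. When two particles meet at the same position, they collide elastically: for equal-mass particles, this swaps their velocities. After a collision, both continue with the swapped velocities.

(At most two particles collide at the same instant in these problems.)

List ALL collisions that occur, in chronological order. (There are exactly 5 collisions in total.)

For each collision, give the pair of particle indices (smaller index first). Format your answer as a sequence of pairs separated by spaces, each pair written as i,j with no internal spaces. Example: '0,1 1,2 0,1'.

Collision at t=1: particles 2 and 3 swap velocities; positions: p0=5 p1=6 p2=17 p3=17; velocities now: v0=4 v1=4 v2=0 v3=3
Collision at t=15/4: particles 1 and 2 swap velocities; positions: p0=16 p1=17 p2=17 p3=101/4; velocities now: v0=4 v1=0 v2=4 v3=3
Collision at t=4: particles 0 and 1 swap velocities; positions: p0=17 p1=17 p2=18 p3=26; velocities now: v0=0 v1=4 v2=4 v3=3
Collision at t=12: particles 2 and 3 swap velocities; positions: p0=17 p1=49 p2=50 p3=50; velocities now: v0=0 v1=4 v2=3 v3=4
Collision at t=13: particles 1 and 2 swap velocities; positions: p0=17 p1=53 p2=53 p3=54; velocities now: v0=0 v1=3 v2=4 v3=4

Answer: 2,3 1,2 0,1 2,3 1,2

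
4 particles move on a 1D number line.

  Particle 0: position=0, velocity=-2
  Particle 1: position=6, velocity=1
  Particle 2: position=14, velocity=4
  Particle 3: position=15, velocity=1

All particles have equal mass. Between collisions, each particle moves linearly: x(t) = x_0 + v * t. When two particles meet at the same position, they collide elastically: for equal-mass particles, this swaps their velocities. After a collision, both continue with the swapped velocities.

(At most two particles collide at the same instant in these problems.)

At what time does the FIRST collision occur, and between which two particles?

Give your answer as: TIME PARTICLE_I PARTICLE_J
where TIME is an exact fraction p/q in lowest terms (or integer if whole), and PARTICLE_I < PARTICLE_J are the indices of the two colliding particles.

Answer: 1/3 2 3

Derivation:
Pair (0,1): pos 0,6 vel -2,1 -> not approaching (rel speed -3 <= 0)
Pair (1,2): pos 6,14 vel 1,4 -> not approaching (rel speed -3 <= 0)
Pair (2,3): pos 14,15 vel 4,1 -> gap=1, closing at 3/unit, collide at t=1/3
Earliest collision: t=1/3 between 2 and 3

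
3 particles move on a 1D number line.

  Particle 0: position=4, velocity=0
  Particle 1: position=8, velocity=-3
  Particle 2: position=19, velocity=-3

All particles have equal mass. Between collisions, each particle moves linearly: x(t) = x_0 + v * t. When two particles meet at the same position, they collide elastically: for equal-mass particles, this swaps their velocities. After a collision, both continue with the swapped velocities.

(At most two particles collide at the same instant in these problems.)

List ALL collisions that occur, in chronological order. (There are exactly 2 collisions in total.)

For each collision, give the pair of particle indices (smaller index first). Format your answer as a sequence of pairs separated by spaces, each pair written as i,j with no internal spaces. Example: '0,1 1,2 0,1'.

Collision at t=4/3: particles 0 and 1 swap velocities; positions: p0=4 p1=4 p2=15; velocities now: v0=-3 v1=0 v2=-3
Collision at t=5: particles 1 and 2 swap velocities; positions: p0=-7 p1=4 p2=4; velocities now: v0=-3 v1=-3 v2=0

Answer: 0,1 1,2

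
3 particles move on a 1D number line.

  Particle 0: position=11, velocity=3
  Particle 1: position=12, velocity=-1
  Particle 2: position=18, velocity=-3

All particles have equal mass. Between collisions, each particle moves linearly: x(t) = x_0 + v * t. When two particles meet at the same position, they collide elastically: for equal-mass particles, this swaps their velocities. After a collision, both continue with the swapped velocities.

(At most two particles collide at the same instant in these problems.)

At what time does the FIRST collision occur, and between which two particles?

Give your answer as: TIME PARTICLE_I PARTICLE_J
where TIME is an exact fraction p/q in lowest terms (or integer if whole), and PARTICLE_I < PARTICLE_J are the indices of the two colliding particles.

Answer: 1/4 0 1

Derivation:
Pair (0,1): pos 11,12 vel 3,-1 -> gap=1, closing at 4/unit, collide at t=1/4
Pair (1,2): pos 12,18 vel -1,-3 -> gap=6, closing at 2/unit, collide at t=3
Earliest collision: t=1/4 between 0 and 1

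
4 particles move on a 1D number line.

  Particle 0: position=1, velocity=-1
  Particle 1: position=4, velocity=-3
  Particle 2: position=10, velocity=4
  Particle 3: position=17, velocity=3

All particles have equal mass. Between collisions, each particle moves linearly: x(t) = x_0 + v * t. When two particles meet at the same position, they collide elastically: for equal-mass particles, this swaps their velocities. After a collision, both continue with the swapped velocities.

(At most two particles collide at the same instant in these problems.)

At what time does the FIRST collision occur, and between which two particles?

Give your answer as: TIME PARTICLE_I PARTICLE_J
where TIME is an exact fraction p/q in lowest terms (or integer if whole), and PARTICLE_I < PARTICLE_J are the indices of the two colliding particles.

Answer: 3/2 0 1

Derivation:
Pair (0,1): pos 1,4 vel -1,-3 -> gap=3, closing at 2/unit, collide at t=3/2
Pair (1,2): pos 4,10 vel -3,4 -> not approaching (rel speed -7 <= 0)
Pair (2,3): pos 10,17 vel 4,3 -> gap=7, closing at 1/unit, collide at t=7
Earliest collision: t=3/2 between 0 and 1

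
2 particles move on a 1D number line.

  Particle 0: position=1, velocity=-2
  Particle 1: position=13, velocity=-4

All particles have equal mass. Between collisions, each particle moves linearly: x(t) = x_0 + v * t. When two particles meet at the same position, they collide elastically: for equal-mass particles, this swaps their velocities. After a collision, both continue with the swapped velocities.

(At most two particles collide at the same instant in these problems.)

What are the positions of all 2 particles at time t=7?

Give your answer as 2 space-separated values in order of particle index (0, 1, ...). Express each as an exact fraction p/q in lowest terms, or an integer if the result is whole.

Answer: -15 -13

Derivation:
Collision at t=6: particles 0 and 1 swap velocities; positions: p0=-11 p1=-11; velocities now: v0=-4 v1=-2
Advance to t=7 (no further collisions before then); velocities: v0=-4 v1=-2; positions = -15 -13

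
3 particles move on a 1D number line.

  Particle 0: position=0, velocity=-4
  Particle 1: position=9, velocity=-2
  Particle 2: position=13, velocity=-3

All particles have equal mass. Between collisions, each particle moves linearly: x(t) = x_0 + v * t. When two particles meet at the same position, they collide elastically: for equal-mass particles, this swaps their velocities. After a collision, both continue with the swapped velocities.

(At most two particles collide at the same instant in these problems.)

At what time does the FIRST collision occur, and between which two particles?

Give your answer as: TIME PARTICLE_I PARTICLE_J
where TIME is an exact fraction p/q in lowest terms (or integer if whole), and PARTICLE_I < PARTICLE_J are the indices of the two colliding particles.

Answer: 4 1 2

Derivation:
Pair (0,1): pos 0,9 vel -4,-2 -> not approaching (rel speed -2 <= 0)
Pair (1,2): pos 9,13 vel -2,-3 -> gap=4, closing at 1/unit, collide at t=4
Earliest collision: t=4 between 1 and 2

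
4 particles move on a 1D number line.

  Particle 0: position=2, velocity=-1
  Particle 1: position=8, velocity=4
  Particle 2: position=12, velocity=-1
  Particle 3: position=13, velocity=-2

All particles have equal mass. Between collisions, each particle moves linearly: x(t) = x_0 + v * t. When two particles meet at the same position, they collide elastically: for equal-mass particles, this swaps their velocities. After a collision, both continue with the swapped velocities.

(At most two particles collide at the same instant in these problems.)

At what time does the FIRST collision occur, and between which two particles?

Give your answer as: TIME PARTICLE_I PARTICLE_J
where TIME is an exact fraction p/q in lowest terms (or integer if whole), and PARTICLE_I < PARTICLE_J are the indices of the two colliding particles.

Answer: 4/5 1 2

Derivation:
Pair (0,1): pos 2,8 vel -1,4 -> not approaching (rel speed -5 <= 0)
Pair (1,2): pos 8,12 vel 4,-1 -> gap=4, closing at 5/unit, collide at t=4/5
Pair (2,3): pos 12,13 vel -1,-2 -> gap=1, closing at 1/unit, collide at t=1
Earliest collision: t=4/5 between 1 and 2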